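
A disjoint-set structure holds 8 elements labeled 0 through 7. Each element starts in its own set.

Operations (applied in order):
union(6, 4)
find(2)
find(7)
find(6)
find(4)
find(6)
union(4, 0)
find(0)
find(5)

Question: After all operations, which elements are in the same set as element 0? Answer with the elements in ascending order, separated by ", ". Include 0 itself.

Step 1: union(6, 4) -> merged; set of 6 now {4, 6}
Step 2: find(2) -> no change; set of 2 is {2}
Step 3: find(7) -> no change; set of 7 is {7}
Step 4: find(6) -> no change; set of 6 is {4, 6}
Step 5: find(4) -> no change; set of 4 is {4, 6}
Step 6: find(6) -> no change; set of 6 is {4, 6}
Step 7: union(4, 0) -> merged; set of 4 now {0, 4, 6}
Step 8: find(0) -> no change; set of 0 is {0, 4, 6}
Step 9: find(5) -> no change; set of 5 is {5}
Component of 0: {0, 4, 6}

Answer: 0, 4, 6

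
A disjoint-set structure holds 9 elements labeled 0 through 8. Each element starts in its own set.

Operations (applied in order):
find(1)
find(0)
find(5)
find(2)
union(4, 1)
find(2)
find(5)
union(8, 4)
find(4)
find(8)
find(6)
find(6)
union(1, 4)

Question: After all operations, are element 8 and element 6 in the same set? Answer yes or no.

Answer: no

Derivation:
Step 1: find(1) -> no change; set of 1 is {1}
Step 2: find(0) -> no change; set of 0 is {0}
Step 3: find(5) -> no change; set of 5 is {5}
Step 4: find(2) -> no change; set of 2 is {2}
Step 5: union(4, 1) -> merged; set of 4 now {1, 4}
Step 6: find(2) -> no change; set of 2 is {2}
Step 7: find(5) -> no change; set of 5 is {5}
Step 8: union(8, 4) -> merged; set of 8 now {1, 4, 8}
Step 9: find(4) -> no change; set of 4 is {1, 4, 8}
Step 10: find(8) -> no change; set of 8 is {1, 4, 8}
Step 11: find(6) -> no change; set of 6 is {6}
Step 12: find(6) -> no change; set of 6 is {6}
Step 13: union(1, 4) -> already same set; set of 1 now {1, 4, 8}
Set of 8: {1, 4, 8}; 6 is not a member.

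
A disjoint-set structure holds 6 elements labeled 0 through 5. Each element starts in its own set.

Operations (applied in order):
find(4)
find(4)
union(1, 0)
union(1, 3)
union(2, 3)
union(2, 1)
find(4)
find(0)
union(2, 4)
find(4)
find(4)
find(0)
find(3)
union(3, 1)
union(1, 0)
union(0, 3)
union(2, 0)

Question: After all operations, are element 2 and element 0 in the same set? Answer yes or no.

Step 1: find(4) -> no change; set of 4 is {4}
Step 2: find(4) -> no change; set of 4 is {4}
Step 3: union(1, 0) -> merged; set of 1 now {0, 1}
Step 4: union(1, 3) -> merged; set of 1 now {0, 1, 3}
Step 5: union(2, 3) -> merged; set of 2 now {0, 1, 2, 3}
Step 6: union(2, 1) -> already same set; set of 2 now {0, 1, 2, 3}
Step 7: find(4) -> no change; set of 4 is {4}
Step 8: find(0) -> no change; set of 0 is {0, 1, 2, 3}
Step 9: union(2, 4) -> merged; set of 2 now {0, 1, 2, 3, 4}
Step 10: find(4) -> no change; set of 4 is {0, 1, 2, 3, 4}
Step 11: find(4) -> no change; set of 4 is {0, 1, 2, 3, 4}
Step 12: find(0) -> no change; set of 0 is {0, 1, 2, 3, 4}
Step 13: find(3) -> no change; set of 3 is {0, 1, 2, 3, 4}
Step 14: union(3, 1) -> already same set; set of 3 now {0, 1, 2, 3, 4}
Step 15: union(1, 0) -> already same set; set of 1 now {0, 1, 2, 3, 4}
Step 16: union(0, 3) -> already same set; set of 0 now {0, 1, 2, 3, 4}
Step 17: union(2, 0) -> already same set; set of 2 now {0, 1, 2, 3, 4}
Set of 2: {0, 1, 2, 3, 4}; 0 is a member.

Answer: yes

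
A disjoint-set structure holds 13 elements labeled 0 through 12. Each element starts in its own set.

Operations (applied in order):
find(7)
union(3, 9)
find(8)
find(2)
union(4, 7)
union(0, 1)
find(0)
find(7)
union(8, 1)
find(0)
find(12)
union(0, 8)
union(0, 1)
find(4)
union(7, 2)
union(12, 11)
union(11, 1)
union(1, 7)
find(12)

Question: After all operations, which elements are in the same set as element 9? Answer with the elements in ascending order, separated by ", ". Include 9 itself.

Step 1: find(7) -> no change; set of 7 is {7}
Step 2: union(3, 9) -> merged; set of 3 now {3, 9}
Step 3: find(8) -> no change; set of 8 is {8}
Step 4: find(2) -> no change; set of 2 is {2}
Step 5: union(4, 7) -> merged; set of 4 now {4, 7}
Step 6: union(0, 1) -> merged; set of 0 now {0, 1}
Step 7: find(0) -> no change; set of 0 is {0, 1}
Step 8: find(7) -> no change; set of 7 is {4, 7}
Step 9: union(8, 1) -> merged; set of 8 now {0, 1, 8}
Step 10: find(0) -> no change; set of 0 is {0, 1, 8}
Step 11: find(12) -> no change; set of 12 is {12}
Step 12: union(0, 8) -> already same set; set of 0 now {0, 1, 8}
Step 13: union(0, 1) -> already same set; set of 0 now {0, 1, 8}
Step 14: find(4) -> no change; set of 4 is {4, 7}
Step 15: union(7, 2) -> merged; set of 7 now {2, 4, 7}
Step 16: union(12, 11) -> merged; set of 12 now {11, 12}
Step 17: union(11, 1) -> merged; set of 11 now {0, 1, 8, 11, 12}
Step 18: union(1, 7) -> merged; set of 1 now {0, 1, 2, 4, 7, 8, 11, 12}
Step 19: find(12) -> no change; set of 12 is {0, 1, 2, 4, 7, 8, 11, 12}
Component of 9: {3, 9}

Answer: 3, 9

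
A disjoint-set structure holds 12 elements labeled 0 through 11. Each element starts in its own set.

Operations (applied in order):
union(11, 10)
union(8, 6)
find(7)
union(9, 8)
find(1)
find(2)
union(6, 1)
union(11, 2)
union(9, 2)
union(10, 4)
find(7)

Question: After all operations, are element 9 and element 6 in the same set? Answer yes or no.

Answer: yes

Derivation:
Step 1: union(11, 10) -> merged; set of 11 now {10, 11}
Step 2: union(8, 6) -> merged; set of 8 now {6, 8}
Step 3: find(7) -> no change; set of 7 is {7}
Step 4: union(9, 8) -> merged; set of 9 now {6, 8, 9}
Step 5: find(1) -> no change; set of 1 is {1}
Step 6: find(2) -> no change; set of 2 is {2}
Step 7: union(6, 1) -> merged; set of 6 now {1, 6, 8, 9}
Step 8: union(11, 2) -> merged; set of 11 now {2, 10, 11}
Step 9: union(9, 2) -> merged; set of 9 now {1, 2, 6, 8, 9, 10, 11}
Step 10: union(10, 4) -> merged; set of 10 now {1, 2, 4, 6, 8, 9, 10, 11}
Step 11: find(7) -> no change; set of 7 is {7}
Set of 9: {1, 2, 4, 6, 8, 9, 10, 11}; 6 is a member.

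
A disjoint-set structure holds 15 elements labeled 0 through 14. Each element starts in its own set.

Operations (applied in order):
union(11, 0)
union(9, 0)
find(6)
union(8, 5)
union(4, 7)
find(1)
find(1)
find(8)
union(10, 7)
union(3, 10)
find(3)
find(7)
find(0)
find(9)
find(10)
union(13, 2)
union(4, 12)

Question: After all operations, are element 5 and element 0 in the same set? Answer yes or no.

Answer: no

Derivation:
Step 1: union(11, 0) -> merged; set of 11 now {0, 11}
Step 2: union(9, 0) -> merged; set of 9 now {0, 9, 11}
Step 3: find(6) -> no change; set of 6 is {6}
Step 4: union(8, 5) -> merged; set of 8 now {5, 8}
Step 5: union(4, 7) -> merged; set of 4 now {4, 7}
Step 6: find(1) -> no change; set of 1 is {1}
Step 7: find(1) -> no change; set of 1 is {1}
Step 8: find(8) -> no change; set of 8 is {5, 8}
Step 9: union(10, 7) -> merged; set of 10 now {4, 7, 10}
Step 10: union(3, 10) -> merged; set of 3 now {3, 4, 7, 10}
Step 11: find(3) -> no change; set of 3 is {3, 4, 7, 10}
Step 12: find(7) -> no change; set of 7 is {3, 4, 7, 10}
Step 13: find(0) -> no change; set of 0 is {0, 9, 11}
Step 14: find(9) -> no change; set of 9 is {0, 9, 11}
Step 15: find(10) -> no change; set of 10 is {3, 4, 7, 10}
Step 16: union(13, 2) -> merged; set of 13 now {2, 13}
Step 17: union(4, 12) -> merged; set of 4 now {3, 4, 7, 10, 12}
Set of 5: {5, 8}; 0 is not a member.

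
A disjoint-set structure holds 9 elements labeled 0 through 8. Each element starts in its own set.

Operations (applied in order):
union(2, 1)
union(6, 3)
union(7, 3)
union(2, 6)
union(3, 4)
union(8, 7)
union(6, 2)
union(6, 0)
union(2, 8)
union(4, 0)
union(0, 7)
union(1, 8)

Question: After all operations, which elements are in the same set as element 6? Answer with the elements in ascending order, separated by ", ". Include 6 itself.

Step 1: union(2, 1) -> merged; set of 2 now {1, 2}
Step 2: union(6, 3) -> merged; set of 6 now {3, 6}
Step 3: union(7, 3) -> merged; set of 7 now {3, 6, 7}
Step 4: union(2, 6) -> merged; set of 2 now {1, 2, 3, 6, 7}
Step 5: union(3, 4) -> merged; set of 3 now {1, 2, 3, 4, 6, 7}
Step 6: union(8, 7) -> merged; set of 8 now {1, 2, 3, 4, 6, 7, 8}
Step 7: union(6, 2) -> already same set; set of 6 now {1, 2, 3, 4, 6, 7, 8}
Step 8: union(6, 0) -> merged; set of 6 now {0, 1, 2, 3, 4, 6, 7, 8}
Step 9: union(2, 8) -> already same set; set of 2 now {0, 1, 2, 3, 4, 6, 7, 8}
Step 10: union(4, 0) -> already same set; set of 4 now {0, 1, 2, 3, 4, 6, 7, 8}
Step 11: union(0, 7) -> already same set; set of 0 now {0, 1, 2, 3, 4, 6, 7, 8}
Step 12: union(1, 8) -> already same set; set of 1 now {0, 1, 2, 3, 4, 6, 7, 8}
Component of 6: {0, 1, 2, 3, 4, 6, 7, 8}

Answer: 0, 1, 2, 3, 4, 6, 7, 8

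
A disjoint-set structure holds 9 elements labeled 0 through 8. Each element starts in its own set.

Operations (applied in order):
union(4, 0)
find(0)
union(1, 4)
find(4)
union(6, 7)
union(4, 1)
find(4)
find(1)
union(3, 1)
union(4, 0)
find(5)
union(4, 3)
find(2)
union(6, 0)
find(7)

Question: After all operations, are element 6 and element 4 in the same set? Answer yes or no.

Answer: yes

Derivation:
Step 1: union(4, 0) -> merged; set of 4 now {0, 4}
Step 2: find(0) -> no change; set of 0 is {0, 4}
Step 3: union(1, 4) -> merged; set of 1 now {0, 1, 4}
Step 4: find(4) -> no change; set of 4 is {0, 1, 4}
Step 5: union(6, 7) -> merged; set of 6 now {6, 7}
Step 6: union(4, 1) -> already same set; set of 4 now {0, 1, 4}
Step 7: find(4) -> no change; set of 4 is {0, 1, 4}
Step 8: find(1) -> no change; set of 1 is {0, 1, 4}
Step 9: union(3, 1) -> merged; set of 3 now {0, 1, 3, 4}
Step 10: union(4, 0) -> already same set; set of 4 now {0, 1, 3, 4}
Step 11: find(5) -> no change; set of 5 is {5}
Step 12: union(4, 3) -> already same set; set of 4 now {0, 1, 3, 4}
Step 13: find(2) -> no change; set of 2 is {2}
Step 14: union(6, 0) -> merged; set of 6 now {0, 1, 3, 4, 6, 7}
Step 15: find(7) -> no change; set of 7 is {0, 1, 3, 4, 6, 7}
Set of 6: {0, 1, 3, 4, 6, 7}; 4 is a member.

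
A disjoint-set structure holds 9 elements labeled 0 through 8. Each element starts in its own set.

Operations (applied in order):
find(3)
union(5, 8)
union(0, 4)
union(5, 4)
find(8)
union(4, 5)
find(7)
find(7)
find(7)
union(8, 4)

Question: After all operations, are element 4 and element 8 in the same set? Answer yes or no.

Step 1: find(3) -> no change; set of 3 is {3}
Step 2: union(5, 8) -> merged; set of 5 now {5, 8}
Step 3: union(0, 4) -> merged; set of 0 now {0, 4}
Step 4: union(5, 4) -> merged; set of 5 now {0, 4, 5, 8}
Step 5: find(8) -> no change; set of 8 is {0, 4, 5, 8}
Step 6: union(4, 5) -> already same set; set of 4 now {0, 4, 5, 8}
Step 7: find(7) -> no change; set of 7 is {7}
Step 8: find(7) -> no change; set of 7 is {7}
Step 9: find(7) -> no change; set of 7 is {7}
Step 10: union(8, 4) -> already same set; set of 8 now {0, 4, 5, 8}
Set of 4: {0, 4, 5, 8}; 8 is a member.

Answer: yes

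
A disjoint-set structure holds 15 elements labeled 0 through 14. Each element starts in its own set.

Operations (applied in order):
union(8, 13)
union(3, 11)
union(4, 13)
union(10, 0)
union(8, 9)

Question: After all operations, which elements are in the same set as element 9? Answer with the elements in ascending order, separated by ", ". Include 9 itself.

Step 1: union(8, 13) -> merged; set of 8 now {8, 13}
Step 2: union(3, 11) -> merged; set of 3 now {3, 11}
Step 3: union(4, 13) -> merged; set of 4 now {4, 8, 13}
Step 4: union(10, 0) -> merged; set of 10 now {0, 10}
Step 5: union(8, 9) -> merged; set of 8 now {4, 8, 9, 13}
Component of 9: {4, 8, 9, 13}

Answer: 4, 8, 9, 13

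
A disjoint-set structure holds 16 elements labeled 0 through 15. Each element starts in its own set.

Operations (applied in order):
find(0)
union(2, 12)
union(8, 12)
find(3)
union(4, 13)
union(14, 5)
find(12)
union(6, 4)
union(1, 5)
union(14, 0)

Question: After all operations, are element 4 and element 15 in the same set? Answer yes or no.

Answer: no

Derivation:
Step 1: find(0) -> no change; set of 0 is {0}
Step 2: union(2, 12) -> merged; set of 2 now {2, 12}
Step 3: union(8, 12) -> merged; set of 8 now {2, 8, 12}
Step 4: find(3) -> no change; set of 3 is {3}
Step 5: union(4, 13) -> merged; set of 4 now {4, 13}
Step 6: union(14, 5) -> merged; set of 14 now {5, 14}
Step 7: find(12) -> no change; set of 12 is {2, 8, 12}
Step 8: union(6, 4) -> merged; set of 6 now {4, 6, 13}
Step 9: union(1, 5) -> merged; set of 1 now {1, 5, 14}
Step 10: union(14, 0) -> merged; set of 14 now {0, 1, 5, 14}
Set of 4: {4, 6, 13}; 15 is not a member.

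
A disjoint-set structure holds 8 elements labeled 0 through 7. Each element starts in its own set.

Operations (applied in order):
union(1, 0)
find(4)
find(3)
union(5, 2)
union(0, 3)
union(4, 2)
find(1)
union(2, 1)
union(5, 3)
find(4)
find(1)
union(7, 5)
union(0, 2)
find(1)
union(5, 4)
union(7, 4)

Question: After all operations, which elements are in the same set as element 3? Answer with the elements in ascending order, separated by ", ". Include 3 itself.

Answer: 0, 1, 2, 3, 4, 5, 7

Derivation:
Step 1: union(1, 0) -> merged; set of 1 now {0, 1}
Step 2: find(4) -> no change; set of 4 is {4}
Step 3: find(3) -> no change; set of 3 is {3}
Step 4: union(5, 2) -> merged; set of 5 now {2, 5}
Step 5: union(0, 3) -> merged; set of 0 now {0, 1, 3}
Step 6: union(4, 2) -> merged; set of 4 now {2, 4, 5}
Step 7: find(1) -> no change; set of 1 is {0, 1, 3}
Step 8: union(2, 1) -> merged; set of 2 now {0, 1, 2, 3, 4, 5}
Step 9: union(5, 3) -> already same set; set of 5 now {0, 1, 2, 3, 4, 5}
Step 10: find(4) -> no change; set of 4 is {0, 1, 2, 3, 4, 5}
Step 11: find(1) -> no change; set of 1 is {0, 1, 2, 3, 4, 5}
Step 12: union(7, 5) -> merged; set of 7 now {0, 1, 2, 3, 4, 5, 7}
Step 13: union(0, 2) -> already same set; set of 0 now {0, 1, 2, 3, 4, 5, 7}
Step 14: find(1) -> no change; set of 1 is {0, 1, 2, 3, 4, 5, 7}
Step 15: union(5, 4) -> already same set; set of 5 now {0, 1, 2, 3, 4, 5, 7}
Step 16: union(7, 4) -> already same set; set of 7 now {0, 1, 2, 3, 4, 5, 7}
Component of 3: {0, 1, 2, 3, 4, 5, 7}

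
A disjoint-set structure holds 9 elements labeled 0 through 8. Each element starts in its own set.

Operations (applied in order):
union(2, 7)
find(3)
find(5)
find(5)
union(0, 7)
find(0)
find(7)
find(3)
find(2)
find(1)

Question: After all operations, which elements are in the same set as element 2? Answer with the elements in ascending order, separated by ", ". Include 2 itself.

Step 1: union(2, 7) -> merged; set of 2 now {2, 7}
Step 2: find(3) -> no change; set of 3 is {3}
Step 3: find(5) -> no change; set of 5 is {5}
Step 4: find(5) -> no change; set of 5 is {5}
Step 5: union(0, 7) -> merged; set of 0 now {0, 2, 7}
Step 6: find(0) -> no change; set of 0 is {0, 2, 7}
Step 7: find(7) -> no change; set of 7 is {0, 2, 7}
Step 8: find(3) -> no change; set of 3 is {3}
Step 9: find(2) -> no change; set of 2 is {0, 2, 7}
Step 10: find(1) -> no change; set of 1 is {1}
Component of 2: {0, 2, 7}

Answer: 0, 2, 7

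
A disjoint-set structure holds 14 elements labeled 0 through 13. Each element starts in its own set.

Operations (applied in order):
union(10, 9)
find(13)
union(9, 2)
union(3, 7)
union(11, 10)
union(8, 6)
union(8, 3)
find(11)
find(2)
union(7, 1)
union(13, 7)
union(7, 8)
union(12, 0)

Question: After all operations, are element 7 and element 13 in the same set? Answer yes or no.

Step 1: union(10, 9) -> merged; set of 10 now {9, 10}
Step 2: find(13) -> no change; set of 13 is {13}
Step 3: union(9, 2) -> merged; set of 9 now {2, 9, 10}
Step 4: union(3, 7) -> merged; set of 3 now {3, 7}
Step 5: union(11, 10) -> merged; set of 11 now {2, 9, 10, 11}
Step 6: union(8, 6) -> merged; set of 8 now {6, 8}
Step 7: union(8, 3) -> merged; set of 8 now {3, 6, 7, 8}
Step 8: find(11) -> no change; set of 11 is {2, 9, 10, 11}
Step 9: find(2) -> no change; set of 2 is {2, 9, 10, 11}
Step 10: union(7, 1) -> merged; set of 7 now {1, 3, 6, 7, 8}
Step 11: union(13, 7) -> merged; set of 13 now {1, 3, 6, 7, 8, 13}
Step 12: union(7, 8) -> already same set; set of 7 now {1, 3, 6, 7, 8, 13}
Step 13: union(12, 0) -> merged; set of 12 now {0, 12}
Set of 7: {1, 3, 6, 7, 8, 13}; 13 is a member.

Answer: yes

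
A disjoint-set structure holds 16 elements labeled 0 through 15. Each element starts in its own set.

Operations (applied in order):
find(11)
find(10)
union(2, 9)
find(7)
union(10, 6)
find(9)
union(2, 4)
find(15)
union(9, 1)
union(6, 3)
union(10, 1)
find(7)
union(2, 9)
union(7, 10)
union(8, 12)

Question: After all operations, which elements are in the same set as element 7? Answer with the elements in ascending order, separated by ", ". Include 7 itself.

Step 1: find(11) -> no change; set of 11 is {11}
Step 2: find(10) -> no change; set of 10 is {10}
Step 3: union(2, 9) -> merged; set of 2 now {2, 9}
Step 4: find(7) -> no change; set of 7 is {7}
Step 5: union(10, 6) -> merged; set of 10 now {6, 10}
Step 6: find(9) -> no change; set of 9 is {2, 9}
Step 7: union(2, 4) -> merged; set of 2 now {2, 4, 9}
Step 8: find(15) -> no change; set of 15 is {15}
Step 9: union(9, 1) -> merged; set of 9 now {1, 2, 4, 9}
Step 10: union(6, 3) -> merged; set of 6 now {3, 6, 10}
Step 11: union(10, 1) -> merged; set of 10 now {1, 2, 3, 4, 6, 9, 10}
Step 12: find(7) -> no change; set of 7 is {7}
Step 13: union(2, 9) -> already same set; set of 2 now {1, 2, 3, 4, 6, 9, 10}
Step 14: union(7, 10) -> merged; set of 7 now {1, 2, 3, 4, 6, 7, 9, 10}
Step 15: union(8, 12) -> merged; set of 8 now {8, 12}
Component of 7: {1, 2, 3, 4, 6, 7, 9, 10}

Answer: 1, 2, 3, 4, 6, 7, 9, 10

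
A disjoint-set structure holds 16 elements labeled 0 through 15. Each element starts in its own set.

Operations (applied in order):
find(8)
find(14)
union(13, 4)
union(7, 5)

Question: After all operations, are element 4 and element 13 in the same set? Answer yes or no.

Answer: yes

Derivation:
Step 1: find(8) -> no change; set of 8 is {8}
Step 2: find(14) -> no change; set of 14 is {14}
Step 3: union(13, 4) -> merged; set of 13 now {4, 13}
Step 4: union(7, 5) -> merged; set of 7 now {5, 7}
Set of 4: {4, 13}; 13 is a member.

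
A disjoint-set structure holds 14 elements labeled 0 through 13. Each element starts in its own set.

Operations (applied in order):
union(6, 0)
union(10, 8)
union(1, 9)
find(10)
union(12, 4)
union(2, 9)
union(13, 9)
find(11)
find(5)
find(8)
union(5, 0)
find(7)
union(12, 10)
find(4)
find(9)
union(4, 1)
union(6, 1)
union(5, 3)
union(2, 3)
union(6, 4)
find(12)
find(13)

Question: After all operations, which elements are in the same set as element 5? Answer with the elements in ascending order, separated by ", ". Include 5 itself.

Answer: 0, 1, 2, 3, 4, 5, 6, 8, 9, 10, 12, 13

Derivation:
Step 1: union(6, 0) -> merged; set of 6 now {0, 6}
Step 2: union(10, 8) -> merged; set of 10 now {8, 10}
Step 3: union(1, 9) -> merged; set of 1 now {1, 9}
Step 4: find(10) -> no change; set of 10 is {8, 10}
Step 5: union(12, 4) -> merged; set of 12 now {4, 12}
Step 6: union(2, 9) -> merged; set of 2 now {1, 2, 9}
Step 7: union(13, 9) -> merged; set of 13 now {1, 2, 9, 13}
Step 8: find(11) -> no change; set of 11 is {11}
Step 9: find(5) -> no change; set of 5 is {5}
Step 10: find(8) -> no change; set of 8 is {8, 10}
Step 11: union(5, 0) -> merged; set of 5 now {0, 5, 6}
Step 12: find(7) -> no change; set of 7 is {7}
Step 13: union(12, 10) -> merged; set of 12 now {4, 8, 10, 12}
Step 14: find(4) -> no change; set of 4 is {4, 8, 10, 12}
Step 15: find(9) -> no change; set of 9 is {1, 2, 9, 13}
Step 16: union(4, 1) -> merged; set of 4 now {1, 2, 4, 8, 9, 10, 12, 13}
Step 17: union(6, 1) -> merged; set of 6 now {0, 1, 2, 4, 5, 6, 8, 9, 10, 12, 13}
Step 18: union(5, 3) -> merged; set of 5 now {0, 1, 2, 3, 4, 5, 6, 8, 9, 10, 12, 13}
Step 19: union(2, 3) -> already same set; set of 2 now {0, 1, 2, 3, 4, 5, 6, 8, 9, 10, 12, 13}
Step 20: union(6, 4) -> already same set; set of 6 now {0, 1, 2, 3, 4, 5, 6, 8, 9, 10, 12, 13}
Step 21: find(12) -> no change; set of 12 is {0, 1, 2, 3, 4, 5, 6, 8, 9, 10, 12, 13}
Step 22: find(13) -> no change; set of 13 is {0, 1, 2, 3, 4, 5, 6, 8, 9, 10, 12, 13}
Component of 5: {0, 1, 2, 3, 4, 5, 6, 8, 9, 10, 12, 13}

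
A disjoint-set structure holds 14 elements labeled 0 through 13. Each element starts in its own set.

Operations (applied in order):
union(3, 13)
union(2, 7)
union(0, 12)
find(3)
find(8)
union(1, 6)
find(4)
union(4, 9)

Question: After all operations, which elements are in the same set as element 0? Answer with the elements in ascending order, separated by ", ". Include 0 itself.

Step 1: union(3, 13) -> merged; set of 3 now {3, 13}
Step 2: union(2, 7) -> merged; set of 2 now {2, 7}
Step 3: union(0, 12) -> merged; set of 0 now {0, 12}
Step 4: find(3) -> no change; set of 3 is {3, 13}
Step 5: find(8) -> no change; set of 8 is {8}
Step 6: union(1, 6) -> merged; set of 1 now {1, 6}
Step 7: find(4) -> no change; set of 4 is {4}
Step 8: union(4, 9) -> merged; set of 4 now {4, 9}
Component of 0: {0, 12}

Answer: 0, 12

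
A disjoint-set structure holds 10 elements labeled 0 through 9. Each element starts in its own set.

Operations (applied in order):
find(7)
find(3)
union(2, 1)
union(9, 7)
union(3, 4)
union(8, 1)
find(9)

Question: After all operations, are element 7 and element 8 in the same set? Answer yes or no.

Answer: no

Derivation:
Step 1: find(7) -> no change; set of 7 is {7}
Step 2: find(3) -> no change; set of 3 is {3}
Step 3: union(2, 1) -> merged; set of 2 now {1, 2}
Step 4: union(9, 7) -> merged; set of 9 now {7, 9}
Step 5: union(3, 4) -> merged; set of 3 now {3, 4}
Step 6: union(8, 1) -> merged; set of 8 now {1, 2, 8}
Step 7: find(9) -> no change; set of 9 is {7, 9}
Set of 7: {7, 9}; 8 is not a member.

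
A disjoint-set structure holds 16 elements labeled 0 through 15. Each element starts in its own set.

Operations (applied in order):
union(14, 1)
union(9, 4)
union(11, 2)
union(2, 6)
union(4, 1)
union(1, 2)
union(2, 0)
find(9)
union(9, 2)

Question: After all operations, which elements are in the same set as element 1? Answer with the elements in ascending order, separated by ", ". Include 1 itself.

Answer: 0, 1, 2, 4, 6, 9, 11, 14

Derivation:
Step 1: union(14, 1) -> merged; set of 14 now {1, 14}
Step 2: union(9, 4) -> merged; set of 9 now {4, 9}
Step 3: union(11, 2) -> merged; set of 11 now {2, 11}
Step 4: union(2, 6) -> merged; set of 2 now {2, 6, 11}
Step 5: union(4, 1) -> merged; set of 4 now {1, 4, 9, 14}
Step 6: union(1, 2) -> merged; set of 1 now {1, 2, 4, 6, 9, 11, 14}
Step 7: union(2, 0) -> merged; set of 2 now {0, 1, 2, 4, 6, 9, 11, 14}
Step 8: find(9) -> no change; set of 9 is {0, 1, 2, 4, 6, 9, 11, 14}
Step 9: union(9, 2) -> already same set; set of 9 now {0, 1, 2, 4, 6, 9, 11, 14}
Component of 1: {0, 1, 2, 4, 6, 9, 11, 14}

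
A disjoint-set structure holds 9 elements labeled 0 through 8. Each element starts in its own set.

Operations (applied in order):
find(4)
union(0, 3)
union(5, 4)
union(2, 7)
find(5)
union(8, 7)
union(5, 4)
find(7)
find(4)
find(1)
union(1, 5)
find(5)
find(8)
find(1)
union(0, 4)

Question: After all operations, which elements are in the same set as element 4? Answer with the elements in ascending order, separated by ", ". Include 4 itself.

Step 1: find(4) -> no change; set of 4 is {4}
Step 2: union(0, 3) -> merged; set of 0 now {0, 3}
Step 3: union(5, 4) -> merged; set of 5 now {4, 5}
Step 4: union(2, 7) -> merged; set of 2 now {2, 7}
Step 5: find(5) -> no change; set of 5 is {4, 5}
Step 6: union(8, 7) -> merged; set of 8 now {2, 7, 8}
Step 7: union(5, 4) -> already same set; set of 5 now {4, 5}
Step 8: find(7) -> no change; set of 7 is {2, 7, 8}
Step 9: find(4) -> no change; set of 4 is {4, 5}
Step 10: find(1) -> no change; set of 1 is {1}
Step 11: union(1, 5) -> merged; set of 1 now {1, 4, 5}
Step 12: find(5) -> no change; set of 5 is {1, 4, 5}
Step 13: find(8) -> no change; set of 8 is {2, 7, 8}
Step 14: find(1) -> no change; set of 1 is {1, 4, 5}
Step 15: union(0, 4) -> merged; set of 0 now {0, 1, 3, 4, 5}
Component of 4: {0, 1, 3, 4, 5}

Answer: 0, 1, 3, 4, 5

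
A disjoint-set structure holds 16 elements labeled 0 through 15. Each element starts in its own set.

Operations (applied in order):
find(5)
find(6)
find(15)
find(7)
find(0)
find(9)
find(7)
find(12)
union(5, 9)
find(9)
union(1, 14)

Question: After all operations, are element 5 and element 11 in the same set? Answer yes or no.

Step 1: find(5) -> no change; set of 5 is {5}
Step 2: find(6) -> no change; set of 6 is {6}
Step 3: find(15) -> no change; set of 15 is {15}
Step 4: find(7) -> no change; set of 7 is {7}
Step 5: find(0) -> no change; set of 0 is {0}
Step 6: find(9) -> no change; set of 9 is {9}
Step 7: find(7) -> no change; set of 7 is {7}
Step 8: find(12) -> no change; set of 12 is {12}
Step 9: union(5, 9) -> merged; set of 5 now {5, 9}
Step 10: find(9) -> no change; set of 9 is {5, 9}
Step 11: union(1, 14) -> merged; set of 1 now {1, 14}
Set of 5: {5, 9}; 11 is not a member.

Answer: no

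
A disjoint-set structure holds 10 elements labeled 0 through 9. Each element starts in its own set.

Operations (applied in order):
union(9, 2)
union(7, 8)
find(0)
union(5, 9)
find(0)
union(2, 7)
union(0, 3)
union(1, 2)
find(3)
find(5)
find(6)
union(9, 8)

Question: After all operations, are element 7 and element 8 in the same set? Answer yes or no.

Step 1: union(9, 2) -> merged; set of 9 now {2, 9}
Step 2: union(7, 8) -> merged; set of 7 now {7, 8}
Step 3: find(0) -> no change; set of 0 is {0}
Step 4: union(5, 9) -> merged; set of 5 now {2, 5, 9}
Step 5: find(0) -> no change; set of 0 is {0}
Step 6: union(2, 7) -> merged; set of 2 now {2, 5, 7, 8, 9}
Step 7: union(0, 3) -> merged; set of 0 now {0, 3}
Step 8: union(1, 2) -> merged; set of 1 now {1, 2, 5, 7, 8, 9}
Step 9: find(3) -> no change; set of 3 is {0, 3}
Step 10: find(5) -> no change; set of 5 is {1, 2, 5, 7, 8, 9}
Step 11: find(6) -> no change; set of 6 is {6}
Step 12: union(9, 8) -> already same set; set of 9 now {1, 2, 5, 7, 8, 9}
Set of 7: {1, 2, 5, 7, 8, 9}; 8 is a member.

Answer: yes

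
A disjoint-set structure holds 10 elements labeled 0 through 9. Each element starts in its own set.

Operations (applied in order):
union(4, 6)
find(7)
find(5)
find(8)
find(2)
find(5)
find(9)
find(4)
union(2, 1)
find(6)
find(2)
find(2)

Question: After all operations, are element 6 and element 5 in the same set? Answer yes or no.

Step 1: union(4, 6) -> merged; set of 4 now {4, 6}
Step 2: find(7) -> no change; set of 7 is {7}
Step 3: find(5) -> no change; set of 5 is {5}
Step 4: find(8) -> no change; set of 8 is {8}
Step 5: find(2) -> no change; set of 2 is {2}
Step 6: find(5) -> no change; set of 5 is {5}
Step 7: find(9) -> no change; set of 9 is {9}
Step 8: find(4) -> no change; set of 4 is {4, 6}
Step 9: union(2, 1) -> merged; set of 2 now {1, 2}
Step 10: find(6) -> no change; set of 6 is {4, 6}
Step 11: find(2) -> no change; set of 2 is {1, 2}
Step 12: find(2) -> no change; set of 2 is {1, 2}
Set of 6: {4, 6}; 5 is not a member.

Answer: no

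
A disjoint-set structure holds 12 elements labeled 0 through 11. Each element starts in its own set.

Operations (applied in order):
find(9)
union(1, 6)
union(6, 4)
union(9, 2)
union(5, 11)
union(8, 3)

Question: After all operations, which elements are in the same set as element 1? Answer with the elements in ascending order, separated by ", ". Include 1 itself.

Step 1: find(9) -> no change; set of 9 is {9}
Step 2: union(1, 6) -> merged; set of 1 now {1, 6}
Step 3: union(6, 4) -> merged; set of 6 now {1, 4, 6}
Step 4: union(9, 2) -> merged; set of 9 now {2, 9}
Step 5: union(5, 11) -> merged; set of 5 now {5, 11}
Step 6: union(8, 3) -> merged; set of 8 now {3, 8}
Component of 1: {1, 4, 6}

Answer: 1, 4, 6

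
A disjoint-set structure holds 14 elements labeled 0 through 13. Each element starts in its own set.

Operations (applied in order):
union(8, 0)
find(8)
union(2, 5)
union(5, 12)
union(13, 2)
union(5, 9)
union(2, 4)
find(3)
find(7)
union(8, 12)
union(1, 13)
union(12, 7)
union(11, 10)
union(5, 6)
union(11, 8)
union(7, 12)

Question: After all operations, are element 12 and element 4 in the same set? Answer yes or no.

Step 1: union(8, 0) -> merged; set of 8 now {0, 8}
Step 2: find(8) -> no change; set of 8 is {0, 8}
Step 3: union(2, 5) -> merged; set of 2 now {2, 5}
Step 4: union(5, 12) -> merged; set of 5 now {2, 5, 12}
Step 5: union(13, 2) -> merged; set of 13 now {2, 5, 12, 13}
Step 6: union(5, 9) -> merged; set of 5 now {2, 5, 9, 12, 13}
Step 7: union(2, 4) -> merged; set of 2 now {2, 4, 5, 9, 12, 13}
Step 8: find(3) -> no change; set of 3 is {3}
Step 9: find(7) -> no change; set of 7 is {7}
Step 10: union(8, 12) -> merged; set of 8 now {0, 2, 4, 5, 8, 9, 12, 13}
Step 11: union(1, 13) -> merged; set of 1 now {0, 1, 2, 4, 5, 8, 9, 12, 13}
Step 12: union(12, 7) -> merged; set of 12 now {0, 1, 2, 4, 5, 7, 8, 9, 12, 13}
Step 13: union(11, 10) -> merged; set of 11 now {10, 11}
Step 14: union(5, 6) -> merged; set of 5 now {0, 1, 2, 4, 5, 6, 7, 8, 9, 12, 13}
Step 15: union(11, 8) -> merged; set of 11 now {0, 1, 2, 4, 5, 6, 7, 8, 9, 10, 11, 12, 13}
Step 16: union(7, 12) -> already same set; set of 7 now {0, 1, 2, 4, 5, 6, 7, 8, 9, 10, 11, 12, 13}
Set of 12: {0, 1, 2, 4, 5, 6, 7, 8, 9, 10, 11, 12, 13}; 4 is a member.

Answer: yes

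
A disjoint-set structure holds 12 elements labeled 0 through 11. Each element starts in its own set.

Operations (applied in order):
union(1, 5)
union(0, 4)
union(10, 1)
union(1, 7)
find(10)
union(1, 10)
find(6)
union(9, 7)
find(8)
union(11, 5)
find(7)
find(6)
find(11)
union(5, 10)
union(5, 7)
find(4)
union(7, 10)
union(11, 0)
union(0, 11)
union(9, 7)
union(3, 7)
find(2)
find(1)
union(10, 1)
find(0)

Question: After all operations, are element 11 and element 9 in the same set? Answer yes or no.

Step 1: union(1, 5) -> merged; set of 1 now {1, 5}
Step 2: union(0, 4) -> merged; set of 0 now {0, 4}
Step 3: union(10, 1) -> merged; set of 10 now {1, 5, 10}
Step 4: union(1, 7) -> merged; set of 1 now {1, 5, 7, 10}
Step 5: find(10) -> no change; set of 10 is {1, 5, 7, 10}
Step 6: union(1, 10) -> already same set; set of 1 now {1, 5, 7, 10}
Step 7: find(6) -> no change; set of 6 is {6}
Step 8: union(9, 7) -> merged; set of 9 now {1, 5, 7, 9, 10}
Step 9: find(8) -> no change; set of 8 is {8}
Step 10: union(11, 5) -> merged; set of 11 now {1, 5, 7, 9, 10, 11}
Step 11: find(7) -> no change; set of 7 is {1, 5, 7, 9, 10, 11}
Step 12: find(6) -> no change; set of 6 is {6}
Step 13: find(11) -> no change; set of 11 is {1, 5, 7, 9, 10, 11}
Step 14: union(5, 10) -> already same set; set of 5 now {1, 5, 7, 9, 10, 11}
Step 15: union(5, 7) -> already same set; set of 5 now {1, 5, 7, 9, 10, 11}
Step 16: find(4) -> no change; set of 4 is {0, 4}
Step 17: union(7, 10) -> already same set; set of 7 now {1, 5, 7, 9, 10, 11}
Step 18: union(11, 0) -> merged; set of 11 now {0, 1, 4, 5, 7, 9, 10, 11}
Step 19: union(0, 11) -> already same set; set of 0 now {0, 1, 4, 5, 7, 9, 10, 11}
Step 20: union(9, 7) -> already same set; set of 9 now {0, 1, 4, 5, 7, 9, 10, 11}
Step 21: union(3, 7) -> merged; set of 3 now {0, 1, 3, 4, 5, 7, 9, 10, 11}
Step 22: find(2) -> no change; set of 2 is {2}
Step 23: find(1) -> no change; set of 1 is {0, 1, 3, 4, 5, 7, 9, 10, 11}
Step 24: union(10, 1) -> already same set; set of 10 now {0, 1, 3, 4, 5, 7, 9, 10, 11}
Step 25: find(0) -> no change; set of 0 is {0, 1, 3, 4, 5, 7, 9, 10, 11}
Set of 11: {0, 1, 3, 4, 5, 7, 9, 10, 11}; 9 is a member.

Answer: yes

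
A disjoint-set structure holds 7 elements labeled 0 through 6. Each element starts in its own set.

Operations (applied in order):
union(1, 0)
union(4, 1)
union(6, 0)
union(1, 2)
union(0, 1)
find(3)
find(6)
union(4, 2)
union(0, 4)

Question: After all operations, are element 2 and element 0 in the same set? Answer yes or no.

Step 1: union(1, 0) -> merged; set of 1 now {0, 1}
Step 2: union(4, 1) -> merged; set of 4 now {0, 1, 4}
Step 3: union(6, 0) -> merged; set of 6 now {0, 1, 4, 6}
Step 4: union(1, 2) -> merged; set of 1 now {0, 1, 2, 4, 6}
Step 5: union(0, 1) -> already same set; set of 0 now {0, 1, 2, 4, 6}
Step 6: find(3) -> no change; set of 3 is {3}
Step 7: find(6) -> no change; set of 6 is {0, 1, 2, 4, 6}
Step 8: union(4, 2) -> already same set; set of 4 now {0, 1, 2, 4, 6}
Step 9: union(0, 4) -> already same set; set of 0 now {0, 1, 2, 4, 6}
Set of 2: {0, 1, 2, 4, 6}; 0 is a member.

Answer: yes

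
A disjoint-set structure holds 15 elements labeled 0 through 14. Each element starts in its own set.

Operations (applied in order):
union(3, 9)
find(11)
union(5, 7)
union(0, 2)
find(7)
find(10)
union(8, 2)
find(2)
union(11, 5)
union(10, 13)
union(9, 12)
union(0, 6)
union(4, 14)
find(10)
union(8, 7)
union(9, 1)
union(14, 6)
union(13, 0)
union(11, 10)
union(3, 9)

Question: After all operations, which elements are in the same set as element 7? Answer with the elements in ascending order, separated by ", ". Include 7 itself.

Step 1: union(3, 9) -> merged; set of 3 now {3, 9}
Step 2: find(11) -> no change; set of 11 is {11}
Step 3: union(5, 7) -> merged; set of 5 now {5, 7}
Step 4: union(0, 2) -> merged; set of 0 now {0, 2}
Step 5: find(7) -> no change; set of 7 is {5, 7}
Step 6: find(10) -> no change; set of 10 is {10}
Step 7: union(8, 2) -> merged; set of 8 now {0, 2, 8}
Step 8: find(2) -> no change; set of 2 is {0, 2, 8}
Step 9: union(11, 5) -> merged; set of 11 now {5, 7, 11}
Step 10: union(10, 13) -> merged; set of 10 now {10, 13}
Step 11: union(9, 12) -> merged; set of 9 now {3, 9, 12}
Step 12: union(0, 6) -> merged; set of 0 now {0, 2, 6, 8}
Step 13: union(4, 14) -> merged; set of 4 now {4, 14}
Step 14: find(10) -> no change; set of 10 is {10, 13}
Step 15: union(8, 7) -> merged; set of 8 now {0, 2, 5, 6, 7, 8, 11}
Step 16: union(9, 1) -> merged; set of 9 now {1, 3, 9, 12}
Step 17: union(14, 6) -> merged; set of 14 now {0, 2, 4, 5, 6, 7, 8, 11, 14}
Step 18: union(13, 0) -> merged; set of 13 now {0, 2, 4, 5, 6, 7, 8, 10, 11, 13, 14}
Step 19: union(11, 10) -> already same set; set of 11 now {0, 2, 4, 5, 6, 7, 8, 10, 11, 13, 14}
Step 20: union(3, 9) -> already same set; set of 3 now {1, 3, 9, 12}
Component of 7: {0, 2, 4, 5, 6, 7, 8, 10, 11, 13, 14}

Answer: 0, 2, 4, 5, 6, 7, 8, 10, 11, 13, 14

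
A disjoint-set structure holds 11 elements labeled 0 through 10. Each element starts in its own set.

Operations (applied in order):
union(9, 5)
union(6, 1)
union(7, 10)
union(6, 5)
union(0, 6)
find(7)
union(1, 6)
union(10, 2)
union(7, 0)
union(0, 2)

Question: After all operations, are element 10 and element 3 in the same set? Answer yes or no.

Step 1: union(9, 5) -> merged; set of 9 now {5, 9}
Step 2: union(6, 1) -> merged; set of 6 now {1, 6}
Step 3: union(7, 10) -> merged; set of 7 now {7, 10}
Step 4: union(6, 5) -> merged; set of 6 now {1, 5, 6, 9}
Step 5: union(0, 6) -> merged; set of 0 now {0, 1, 5, 6, 9}
Step 6: find(7) -> no change; set of 7 is {7, 10}
Step 7: union(1, 6) -> already same set; set of 1 now {0, 1, 5, 6, 9}
Step 8: union(10, 2) -> merged; set of 10 now {2, 7, 10}
Step 9: union(7, 0) -> merged; set of 7 now {0, 1, 2, 5, 6, 7, 9, 10}
Step 10: union(0, 2) -> already same set; set of 0 now {0, 1, 2, 5, 6, 7, 9, 10}
Set of 10: {0, 1, 2, 5, 6, 7, 9, 10}; 3 is not a member.

Answer: no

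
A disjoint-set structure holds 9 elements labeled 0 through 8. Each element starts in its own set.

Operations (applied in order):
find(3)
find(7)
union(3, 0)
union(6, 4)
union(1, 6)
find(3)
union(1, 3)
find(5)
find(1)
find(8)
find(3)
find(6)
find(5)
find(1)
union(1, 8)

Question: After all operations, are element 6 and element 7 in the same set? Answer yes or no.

Answer: no

Derivation:
Step 1: find(3) -> no change; set of 3 is {3}
Step 2: find(7) -> no change; set of 7 is {7}
Step 3: union(3, 0) -> merged; set of 3 now {0, 3}
Step 4: union(6, 4) -> merged; set of 6 now {4, 6}
Step 5: union(1, 6) -> merged; set of 1 now {1, 4, 6}
Step 6: find(3) -> no change; set of 3 is {0, 3}
Step 7: union(1, 3) -> merged; set of 1 now {0, 1, 3, 4, 6}
Step 8: find(5) -> no change; set of 5 is {5}
Step 9: find(1) -> no change; set of 1 is {0, 1, 3, 4, 6}
Step 10: find(8) -> no change; set of 8 is {8}
Step 11: find(3) -> no change; set of 3 is {0, 1, 3, 4, 6}
Step 12: find(6) -> no change; set of 6 is {0, 1, 3, 4, 6}
Step 13: find(5) -> no change; set of 5 is {5}
Step 14: find(1) -> no change; set of 1 is {0, 1, 3, 4, 6}
Step 15: union(1, 8) -> merged; set of 1 now {0, 1, 3, 4, 6, 8}
Set of 6: {0, 1, 3, 4, 6, 8}; 7 is not a member.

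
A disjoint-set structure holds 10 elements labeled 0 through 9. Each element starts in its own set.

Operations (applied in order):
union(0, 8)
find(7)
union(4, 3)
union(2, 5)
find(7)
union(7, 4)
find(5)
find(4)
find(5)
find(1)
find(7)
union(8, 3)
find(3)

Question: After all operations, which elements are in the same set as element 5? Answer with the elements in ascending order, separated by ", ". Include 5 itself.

Step 1: union(0, 8) -> merged; set of 0 now {0, 8}
Step 2: find(7) -> no change; set of 7 is {7}
Step 3: union(4, 3) -> merged; set of 4 now {3, 4}
Step 4: union(2, 5) -> merged; set of 2 now {2, 5}
Step 5: find(7) -> no change; set of 7 is {7}
Step 6: union(7, 4) -> merged; set of 7 now {3, 4, 7}
Step 7: find(5) -> no change; set of 5 is {2, 5}
Step 8: find(4) -> no change; set of 4 is {3, 4, 7}
Step 9: find(5) -> no change; set of 5 is {2, 5}
Step 10: find(1) -> no change; set of 1 is {1}
Step 11: find(7) -> no change; set of 7 is {3, 4, 7}
Step 12: union(8, 3) -> merged; set of 8 now {0, 3, 4, 7, 8}
Step 13: find(3) -> no change; set of 3 is {0, 3, 4, 7, 8}
Component of 5: {2, 5}

Answer: 2, 5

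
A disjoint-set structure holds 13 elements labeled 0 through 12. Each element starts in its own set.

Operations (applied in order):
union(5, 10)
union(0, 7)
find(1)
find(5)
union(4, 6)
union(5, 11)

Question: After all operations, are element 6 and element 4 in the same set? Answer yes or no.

Answer: yes

Derivation:
Step 1: union(5, 10) -> merged; set of 5 now {5, 10}
Step 2: union(0, 7) -> merged; set of 0 now {0, 7}
Step 3: find(1) -> no change; set of 1 is {1}
Step 4: find(5) -> no change; set of 5 is {5, 10}
Step 5: union(4, 6) -> merged; set of 4 now {4, 6}
Step 6: union(5, 11) -> merged; set of 5 now {5, 10, 11}
Set of 6: {4, 6}; 4 is a member.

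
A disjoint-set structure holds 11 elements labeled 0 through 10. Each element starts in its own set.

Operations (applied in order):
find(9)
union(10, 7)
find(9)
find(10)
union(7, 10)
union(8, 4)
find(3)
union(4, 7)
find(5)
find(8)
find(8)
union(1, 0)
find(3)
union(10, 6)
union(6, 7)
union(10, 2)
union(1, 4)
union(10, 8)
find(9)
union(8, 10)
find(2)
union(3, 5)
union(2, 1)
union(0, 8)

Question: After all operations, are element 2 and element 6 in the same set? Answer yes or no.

Step 1: find(9) -> no change; set of 9 is {9}
Step 2: union(10, 7) -> merged; set of 10 now {7, 10}
Step 3: find(9) -> no change; set of 9 is {9}
Step 4: find(10) -> no change; set of 10 is {7, 10}
Step 5: union(7, 10) -> already same set; set of 7 now {7, 10}
Step 6: union(8, 4) -> merged; set of 8 now {4, 8}
Step 7: find(3) -> no change; set of 3 is {3}
Step 8: union(4, 7) -> merged; set of 4 now {4, 7, 8, 10}
Step 9: find(5) -> no change; set of 5 is {5}
Step 10: find(8) -> no change; set of 8 is {4, 7, 8, 10}
Step 11: find(8) -> no change; set of 8 is {4, 7, 8, 10}
Step 12: union(1, 0) -> merged; set of 1 now {0, 1}
Step 13: find(3) -> no change; set of 3 is {3}
Step 14: union(10, 6) -> merged; set of 10 now {4, 6, 7, 8, 10}
Step 15: union(6, 7) -> already same set; set of 6 now {4, 6, 7, 8, 10}
Step 16: union(10, 2) -> merged; set of 10 now {2, 4, 6, 7, 8, 10}
Step 17: union(1, 4) -> merged; set of 1 now {0, 1, 2, 4, 6, 7, 8, 10}
Step 18: union(10, 8) -> already same set; set of 10 now {0, 1, 2, 4, 6, 7, 8, 10}
Step 19: find(9) -> no change; set of 9 is {9}
Step 20: union(8, 10) -> already same set; set of 8 now {0, 1, 2, 4, 6, 7, 8, 10}
Step 21: find(2) -> no change; set of 2 is {0, 1, 2, 4, 6, 7, 8, 10}
Step 22: union(3, 5) -> merged; set of 3 now {3, 5}
Step 23: union(2, 1) -> already same set; set of 2 now {0, 1, 2, 4, 6, 7, 8, 10}
Step 24: union(0, 8) -> already same set; set of 0 now {0, 1, 2, 4, 6, 7, 8, 10}
Set of 2: {0, 1, 2, 4, 6, 7, 8, 10}; 6 is a member.

Answer: yes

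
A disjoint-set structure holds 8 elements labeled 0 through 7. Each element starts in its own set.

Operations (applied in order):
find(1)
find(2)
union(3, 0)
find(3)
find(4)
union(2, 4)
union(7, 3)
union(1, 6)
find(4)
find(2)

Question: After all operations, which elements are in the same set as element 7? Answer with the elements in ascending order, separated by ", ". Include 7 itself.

Step 1: find(1) -> no change; set of 1 is {1}
Step 2: find(2) -> no change; set of 2 is {2}
Step 3: union(3, 0) -> merged; set of 3 now {0, 3}
Step 4: find(3) -> no change; set of 3 is {0, 3}
Step 5: find(4) -> no change; set of 4 is {4}
Step 6: union(2, 4) -> merged; set of 2 now {2, 4}
Step 7: union(7, 3) -> merged; set of 7 now {0, 3, 7}
Step 8: union(1, 6) -> merged; set of 1 now {1, 6}
Step 9: find(4) -> no change; set of 4 is {2, 4}
Step 10: find(2) -> no change; set of 2 is {2, 4}
Component of 7: {0, 3, 7}

Answer: 0, 3, 7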